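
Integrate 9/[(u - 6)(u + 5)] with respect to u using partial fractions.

Decompose: 9/[(u - 6)(u + 5)] = (9/11)/(u - 6) - (9/11)/(u + 5). Integrate each term: (9/11) ln|(u - 6)| - (9/11) ln|(u + 5)| + C


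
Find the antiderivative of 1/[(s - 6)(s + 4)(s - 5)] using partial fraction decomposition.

Cover-up: α = 1/10, β = 1/90, γ = -1/9. Decomposition: (1/10)/(s - 6) + (1/90)/(s + 4) - (1/9)/(s - 5). Integrate each term: (1/10) ln|(s - 6)| + (1/90) ln|(s + 4)| - (1/9) ln|(s - 5)| + C


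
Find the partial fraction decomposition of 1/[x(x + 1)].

1/x(x + 1) = α/x + β/(x + 1). α = 1/(0 + 1) = 1, β = 1/(-1 - 0) = -1
Result: 1/x - 1/(x + 1)


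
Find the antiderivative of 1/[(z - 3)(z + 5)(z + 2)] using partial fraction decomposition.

Cover-up: α = 1/40, β = 1/24, γ = -1/15. Decomposition: (1/40)/(z - 3) + (1/24)/(z + 5) - (1/15)/(z + 2). Integrate each term: (1/40) ln|(z - 3)| + (1/24) ln|(z + 5)| - (1/15) ln|(z + 2)| + C


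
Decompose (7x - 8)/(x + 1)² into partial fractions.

(7x - 8) = P(x + 1) + Q. At x = -1: Q = 7·(-1) - 8 = -15. Coeff of x: P = 7
Result: 7/(x + 1) - 15/(x + 1)²


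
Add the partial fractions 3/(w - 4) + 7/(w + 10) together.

Common denominator (w - 4)(w + 10). Numerator: 3(w + 10) + 7(w - 4) = (3w + 30) + (7w - 28) = 10w + 2
Result: (10w + 2)/[(w - 4)(w + 10)]


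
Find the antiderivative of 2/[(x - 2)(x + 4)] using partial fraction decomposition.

Decompose: 2/[(x - 2)(x + 4)] = (1/3)/(x - 2) - (1/3)/(x + 4). Integrate each term: (1/3) ln|(x - 2)| - (1/3) ln|(x + 4)| + C


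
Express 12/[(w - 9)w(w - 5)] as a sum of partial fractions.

Using cover-up method: α = 1/3, β = 4/15, γ = -3/5
Result: (1/3)/(w - 9) + (4/15)/w - (3/5)/(w - 5)


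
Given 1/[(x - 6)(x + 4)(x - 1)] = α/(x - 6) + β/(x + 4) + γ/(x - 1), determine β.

Cover-up at x = -4: β = 1/[(-4 - 6)(-4 - 1)] = 1/[(-10)(-5)] = 1/50


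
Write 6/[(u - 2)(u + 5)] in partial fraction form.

6/(u - 2)(u + 5) = A/(u - 2) + B/(u + 5). A = 6/(2 + 5) = 6/7, B = 6/(-5 - 2) = -6/7
Result: (6/7)/(u - 2) - (6/7)/(u + 5)


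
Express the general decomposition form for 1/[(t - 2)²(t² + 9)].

Repeated linear + quadratic: α/(t - 2) + β/(t - 2)² + (γt + δ)/(t² + 9)


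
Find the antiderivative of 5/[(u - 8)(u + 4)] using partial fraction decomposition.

Decompose: 5/[(u - 8)(u + 4)] = (5/12)/(u - 8) - (5/12)/(u + 4). Integrate each term: (5/12) ln|(u - 8)| - (5/12) ln|(u + 4)| + C


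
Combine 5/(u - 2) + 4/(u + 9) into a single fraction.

Common denominator (u - 2)(u + 9). Numerator: 5(u + 9) + 4(u - 2) = (5u + 45) + (4u - 8) = 9u + 37
Result: (9u + 37)/[(u - 2)(u + 9)]


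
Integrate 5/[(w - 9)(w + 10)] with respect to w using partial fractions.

Decompose: 5/[(w - 9)(w + 10)] = (5/19)/(w - 9) - (5/19)/(w + 10). Integrate each term: (5/19) ln|(w - 9)| - (5/19) ln|(w + 10)| + C


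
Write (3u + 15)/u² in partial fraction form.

(3u + 15) = Pu + Q. At u = 0: Q = 3·0 + 15 = 15. Coeff of u: P = 3
Result: 3/u + 15/u²


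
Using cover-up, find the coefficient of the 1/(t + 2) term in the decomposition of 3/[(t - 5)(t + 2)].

Cover (t + 2), set t=-2: 3/((t - 5) at t=-2) = 3/(-7) = -3/7


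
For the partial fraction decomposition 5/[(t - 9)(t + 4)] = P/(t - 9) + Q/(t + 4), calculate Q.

Cover-up at t = -4: Q = 5/(-4 - 9) = -5/13


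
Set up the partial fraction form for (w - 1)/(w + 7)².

Repeated linear factor: A/(w + 7) + B/(w + 7)²


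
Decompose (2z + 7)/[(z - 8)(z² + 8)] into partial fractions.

At z=8: A = (2·8 + 7)/(8² + 8) = 23/72. B = -A = -23/72, C = 2 - 8·A = -5/9
Result: (23/72)/(z - 8) - ((23/72)z + 5/9)/(z² + 8)


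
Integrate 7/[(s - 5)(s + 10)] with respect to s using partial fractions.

Decompose: 7/[(s - 5)(s + 10)] = (7/15)/(s - 5) - (7/15)/(s + 10). Integrate each term: (7/15) ln|(s - 5)| - (7/15) ln|(s + 10)| + C


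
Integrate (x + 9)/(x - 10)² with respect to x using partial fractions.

Decompose: P = 1, Q = 1·10 + 9 = 19, so (x + 9)/(x - 10)² = 1/(x - 10) + 19/(x - 10)². Integrate: ∫ P/(x - 10) dx = ln|(x - 10)|; ∫ Q/(x - 10)² dx = -19/(x - 10). Sum: ln|(x - 10)| - 19/(x - 10) + C


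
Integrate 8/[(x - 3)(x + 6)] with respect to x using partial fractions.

Decompose: 8/[(x - 3)(x + 6)] = (8/9)/(x - 3) - (8/9)/(x + 6). Integrate each term: (8/9) ln|(x - 3)| - (8/9) ln|(x + 6)| + C


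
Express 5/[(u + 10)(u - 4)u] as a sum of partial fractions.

Using cover-up method: A = 1/28, B = 5/56, C = -1/8
Result: (1/28)/(u + 10) + (5/56)/(u - 4) - (1/8)/u


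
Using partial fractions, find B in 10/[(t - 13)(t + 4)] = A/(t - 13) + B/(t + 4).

Cover-up at t = -4: B = 10/(-4 - 13) = -10/17


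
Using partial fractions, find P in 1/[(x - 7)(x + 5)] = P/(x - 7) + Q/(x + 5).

Cover-up at x = 7: P = 1/(7 + 5) = 1/12


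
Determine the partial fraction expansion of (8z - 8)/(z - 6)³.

(8z - 8) = α(z - 6)² + β(z - 6) + γ. At z = 6: γ = 8·6 - 8 = 40. Coefficients: α = 0, β = 8
Result: 8/(z - 6)² + 40/(z - 6)³


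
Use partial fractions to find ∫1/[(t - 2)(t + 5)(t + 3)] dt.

Cover-up: α = 1/35, β = 1/14, γ = -1/10. Decomposition: (1/35)/(t - 2) + (1/14)/(t + 5) - (1/10)/(t + 3). Integrate each term: (1/35) ln|(t - 2)| + (1/14) ln|(t + 5)| - (1/10) ln|(t + 3)| + C


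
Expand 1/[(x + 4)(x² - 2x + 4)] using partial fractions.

Cover-up at x = -4: α = 1/((-4)² - 2·(-4) + 4) = 1/28. Then β = -α = -1/28, γ = -α·(-2 - 4) = 3/14
Result: (1/28)/(x + 4) - ((1/28)x - 3/14)/(x² - 2x + 4)


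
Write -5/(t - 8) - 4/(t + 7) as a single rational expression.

Common denominator (t - 8)(t + 7). Numerator: -5(t + 7) - 4(t - 8) = (-5t - 35) - (4t - 32) = -9t - 3
Result: (-9t - 3)/[(t - 8)(t + 7)]


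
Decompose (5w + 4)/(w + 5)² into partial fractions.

(5w + 4) = α(w + 5) + β. At w = -5: β = 5·(-5) + 4 = -21. Coeff of w: α = 5
Result: 5/(w + 5) - 21/(w + 5)²


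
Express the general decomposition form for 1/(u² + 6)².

Repeated quadratic factor: (αu + β)/(u² + 6) + (γu + δ)/(u² + 6)²


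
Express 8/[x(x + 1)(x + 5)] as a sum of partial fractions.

Using cover-up method: α = 8/5, β = -2, γ = 2/5
Result: (8/5)/x - 2/(x + 1) + (2/5)/(x + 5)


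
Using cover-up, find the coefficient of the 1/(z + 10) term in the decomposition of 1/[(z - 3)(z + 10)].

Cover (z + 10), set z=-10: 1/((z - 3) at z=-10) = 1/(-13) = -1/13


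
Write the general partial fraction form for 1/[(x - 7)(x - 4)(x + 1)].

Three distinct linear factors: A/(x - 7) + B/(x - 4) + C/(x + 1)


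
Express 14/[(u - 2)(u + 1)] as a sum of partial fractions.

14/(u - 2)(u + 1) = α/(u - 2) + β/(u + 1). α = 14/(2 + 1) = 14/3, β = 14/(-1 - 2) = -14/3
Result: (14/3)/(u - 2) - (14/3)/(u + 1)


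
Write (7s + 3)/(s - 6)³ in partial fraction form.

(7s + 3) = P(s - 6)² + Q(s - 6) + R. At s = 6: R = 7·6 + 3 = 45. Coefficients: P = 0, Q = 7
Result: 7/(s - 6)² + 45/(s - 6)³


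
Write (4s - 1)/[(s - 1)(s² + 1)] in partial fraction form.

At s=1: α = (4·1 - 1)/(1² + 1) = 3/2. β = -α = -3/2, γ = 4 - 1·α = 5/2
Result: (3/2)/(s - 1) - ((3/2)s - 5/2)/(s² + 1)


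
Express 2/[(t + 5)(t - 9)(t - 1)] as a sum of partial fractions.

Using cover-up method: A = 1/42, B = 1/56, C = -1/24
Result: (1/42)/(t + 5) + (1/56)/(t - 9) - (1/24)/(t - 1)


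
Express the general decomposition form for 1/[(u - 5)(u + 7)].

Distinct linear factors: A/(u - 5) + B/(u + 7)


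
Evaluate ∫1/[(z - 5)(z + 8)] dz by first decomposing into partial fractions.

Decompose: 1/[(z - 5)(z + 8)] = (1/13)/(z - 5) - (1/13)/(z + 8). Integrate each term: (1/13) ln|(z - 5)| - (1/13) ln|(z + 8)| + C


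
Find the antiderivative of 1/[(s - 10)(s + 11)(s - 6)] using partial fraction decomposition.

Cover-up: α = 1/84, β = 1/357, γ = -1/68. Decomposition: (1/84)/(s - 10) + (1/357)/(s + 11) - (1/68)/(s - 6). Integrate each term: (1/84) ln|(s - 10)| + (1/357) ln|(s + 11)| - (1/68) ln|(s - 6)| + C


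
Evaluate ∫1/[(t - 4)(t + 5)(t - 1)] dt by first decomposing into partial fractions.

Cover-up: A = 1/27, B = 1/54, C = -1/18. Decomposition: (1/27)/(t - 4) + (1/54)/(t + 5) - (1/18)/(t - 1). Integrate each term: (1/27) ln|(t - 4)| + (1/54) ln|(t + 5)| - (1/18) ln|(t - 1)| + C


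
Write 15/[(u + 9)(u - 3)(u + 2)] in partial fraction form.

Using cover-up method: A = 5/28, B = 1/4, C = -3/7
Result: (5/28)/(u + 9) + (1/4)/(u - 3) - (3/7)/(u + 2)


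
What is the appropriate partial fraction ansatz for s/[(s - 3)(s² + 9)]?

Linear + irreducible quadratic: A/(s - 3) + (Bs + C)/(s² + 9)


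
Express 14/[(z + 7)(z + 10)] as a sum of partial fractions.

14/(z + 7)(z + 10) = P/(z + 7) + Q/(z + 10). P = 14/(-7 + 10) = 14/3, Q = 14/(-10 + 7) = -14/3
Result: (14/3)/(z + 7) - (14/3)/(z + 10)


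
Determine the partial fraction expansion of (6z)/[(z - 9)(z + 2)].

At z=9: A = (6·9 + 0)/(9 + 2) = 54/11. At z=-2: B = (6·(-2) + 0)/(-2 - 9) = 12/11
Result: (54/11)/(z - 9) + (12/11)/(z + 2)


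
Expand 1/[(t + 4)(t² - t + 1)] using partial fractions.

Cover-up at t = -4: α = 1/((-4)² - 1·(-4) + 1) = 1/21. Then β = -α = -1/21, γ = -α·(-1 - 4) = 5/21
Result: (1/21)/(t + 4) - ((1/21)t - 5/21)/(t² - t + 1)


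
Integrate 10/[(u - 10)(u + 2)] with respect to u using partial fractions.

Decompose: 10/[(u - 10)(u + 2)] = (5/6)/(u - 10) - (5/6)/(u + 2). Integrate each term: (5/6) ln|(u - 10)| - (5/6) ln|(u + 2)| + C


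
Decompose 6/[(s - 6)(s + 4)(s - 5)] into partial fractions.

Using cover-up method: α = 3/5, β = 1/15, γ = -2/3
Result: (3/5)/(s - 6) + (1/15)/(s + 4) - (2/3)/(s - 5)


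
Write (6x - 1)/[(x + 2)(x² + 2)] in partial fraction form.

At x=-2: A = (6·(-2) - 1)/((-2)² + 2) = -13/6. B = -A = 13/6, C = 6 - (-2)·A = 5/3
Result: (-13/6)/(x + 2) + ((13/6)x + 5/3)/(x² + 2)


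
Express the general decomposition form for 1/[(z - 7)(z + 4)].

Distinct linear factors: α/(z - 7) + β/(z + 4)


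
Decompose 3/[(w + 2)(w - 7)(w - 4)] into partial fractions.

Using cover-up method: A = 1/18, B = 1/9, C = -1/6
Result: (1/18)/(w + 2) + (1/9)/(w - 7) - (1/6)/(w - 4)


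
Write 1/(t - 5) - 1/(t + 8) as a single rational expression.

Common denominator (t - 5)(t + 8). Numerator: 1(t + 8) - 1(t - 5) = (t + 8) - (t - 5) = 13
Result: (13)/[(t - 5)(t + 8)]


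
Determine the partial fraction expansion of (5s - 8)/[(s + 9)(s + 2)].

At s=-9: A = (5·(-9) - 8)/(-9 + 2) = 53/7. At s=-2: B = (5·(-2) - 8)/(-2 + 9) = -18/7
Result: (53/7)/(s + 9) - (18/7)/(s + 2)


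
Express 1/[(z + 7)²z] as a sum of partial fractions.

Cover-up at z=0: R = 1/(0 + 7)² = 1/49. Cover-up at z=-7: Q = 1/(-7 - 0) = -1/7. Comparing z² coeff: P = -R = -1/49
Result: (-1/49)/(z + 7) - (1/7)/(z + 7)² + (1/49)/z


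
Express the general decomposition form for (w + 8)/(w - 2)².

Repeated linear factor: A/(w - 2) + B/(w - 2)²


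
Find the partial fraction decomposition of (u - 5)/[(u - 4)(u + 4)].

At u=4: α = (1·4 - 5)/(4 + 4) = -1/8. At u=-4: β = (1·(-4) - 5)/(-4 - 4) = 9/8
Result: (-1/8)/(u - 4) + (9/8)/(u + 4)


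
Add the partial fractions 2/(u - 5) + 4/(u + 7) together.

Common denominator (u - 5)(u + 7). Numerator: 2(u + 7) + 4(u - 5) = (2u + 14) + (4u - 20) = 6u - 6
Result: (6u - 6)/[(u - 5)(u + 7)]


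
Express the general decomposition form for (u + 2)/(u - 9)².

Repeated linear factor: P/(u - 9) + Q/(u - 9)²


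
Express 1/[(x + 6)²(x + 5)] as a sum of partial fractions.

Cover-up at x=-5: R = 1/(-5 + 6)² = 1. Cover-up at x=-6: Q = 1/(-6 + 5) = -1. Comparing x² coeff: P = -R = -1
Result: -1/(x + 6) - 1/(x + 6)² + 1/(x + 5)


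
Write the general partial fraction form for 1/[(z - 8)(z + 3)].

Distinct linear factors: α/(z - 8) + β/(z + 3)


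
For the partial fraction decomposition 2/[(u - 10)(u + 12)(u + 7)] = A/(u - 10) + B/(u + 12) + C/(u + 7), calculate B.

Cover-up at u = -12: B = 2/[(-12 - 10)(-12 + 7)] = 2/[(-22)(-5)] = 2/110 = 1/55


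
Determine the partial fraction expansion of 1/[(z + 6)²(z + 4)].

Cover-up at z=-4: γ = 1/(-4 + 6)² = 1/4. Cover-up at z=-6: β = 1/(-6 + 4) = -1/2. Comparing z² coeff: α = -γ = -1/4
Result: (-1/4)/(z + 6) - (1/2)/(z + 6)² + (1/4)/(z + 4)


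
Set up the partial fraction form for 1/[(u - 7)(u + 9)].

Distinct linear factors: P/(u - 7) + Q/(u + 9)


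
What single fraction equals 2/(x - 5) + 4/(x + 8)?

Common denominator (x - 5)(x + 8). Numerator: 2(x + 8) + 4(x - 5) = (2x + 16) + (4x - 20) = 6x - 4
Result: (6x - 4)/[(x - 5)(x + 8)]


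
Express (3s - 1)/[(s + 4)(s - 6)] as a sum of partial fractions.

At s=-4: P = (3·(-4) - 1)/(-4 - 6) = 13/10. At s=6: Q = (3·6 - 1)/(6 + 4) = 17/10
Result: (13/10)/(s + 4) + (17/10)/(s - 6)


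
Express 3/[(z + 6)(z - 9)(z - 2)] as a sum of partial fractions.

Using cover-up method: A = 1/40, B = 1/35, C = -3/56
Result: (1/40)/(z + 6) + (1/35)/(z - 9) - (3/56)/(z - 2)


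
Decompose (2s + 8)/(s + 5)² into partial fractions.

(2s + 8) = α(s + 5) + β. At s = -5: β = 2·(-5) + 8 = -2. Coeff of s: α = 2
Result: 2/(s + 5) - 2/(s + 5)²


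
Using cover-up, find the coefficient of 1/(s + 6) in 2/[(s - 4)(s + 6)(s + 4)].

Cover (s + 6), set s=-6: 2/[(-6 - 4)(-6 + 4)] = 1/10


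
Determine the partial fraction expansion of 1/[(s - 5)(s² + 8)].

Cover-up at s = 5: P = 1/(5² + 8) = 1/33. Then Q = -P = -1/33, R = -P·(0 + 5) = -5/33
Result: (1/33)/(s - 5) - ((1/33)s + 5/33)/(s² + 8)


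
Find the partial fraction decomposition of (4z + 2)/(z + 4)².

(4z + 2) = α(z + 4) + β. At z = -4: β = 4·(-4) + 2 = -14. Coeff of z: α = 4
Result: 4/(z + 4) - 14/(z + 4)²


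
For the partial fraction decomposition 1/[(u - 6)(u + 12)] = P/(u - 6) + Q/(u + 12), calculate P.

Cover-up at u = 6: P = 1/(6 + 12) = 1/18


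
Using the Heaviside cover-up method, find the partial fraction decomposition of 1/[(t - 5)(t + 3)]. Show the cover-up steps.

Cover (t - 5): set t=5, get P = 1/(5 + 3) = 1/8. Cover (t + 3): set t=-3, get Q = 1/(-3 - 5) = -1/8.
Result: (1/8)/(t - 5) - (1/8)/(t + 3)


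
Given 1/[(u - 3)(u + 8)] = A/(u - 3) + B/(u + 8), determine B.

Cover-up at u = -8: B = 1/(-8 - 3) = -1/11


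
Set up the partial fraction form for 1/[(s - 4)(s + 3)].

Distinct linear factors: P/(s - 4) + Q/(s + 3)


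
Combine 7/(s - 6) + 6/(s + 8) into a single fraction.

Common denominator (s - 6)(s + 8). Numerator: 7(s + 8) + 6(s - 6) = (7s + 56) + (6s - 36) = 13s + 20
Result: (13s + 20)/[(s - 6)(s + 8)]


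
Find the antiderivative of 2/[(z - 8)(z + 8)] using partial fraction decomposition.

Decompose: 2/[(z - 8)(z + 8)] = (1/8)/(z - 8) - (1/8)/(z + 8). Integrate each term: (1/8) ln|(z - 8)| - (1/8) ln|(z + 8)| + C


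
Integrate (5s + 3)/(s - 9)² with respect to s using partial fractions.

Decompose: P = 5, Q = 5·9 + 3 = 48, so (5s + 3)/(s - 9)² = 5/(s - 9) + 48/(s - 9)². Integrate: ∫ P/(s - 9) ds = 5 ln|(s - 9)|; ∫ Q/(s - 9)² ds = -48/(s - 9). Sum: 5 ln|(s - 9)| - 48/(s - 9) + C


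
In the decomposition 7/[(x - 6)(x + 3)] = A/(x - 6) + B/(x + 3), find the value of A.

Cover-up at x = 6: A = 7/(6 + 3) = 7/9


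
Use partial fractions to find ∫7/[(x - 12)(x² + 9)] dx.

Cover-up at x=12: A = 7/(12²+9) = 7/153. Coeff matching: B = -7/153, C = -28/51. Decomposition: (7/153)/(x - 12) - ((7/153)x + 28/51)/(x² + 9). Integrate: linear → ln, quadratic → (1/2)ln + arctan: (7/153) ln|(x - 12)| - (7/306) ln(x² + 9) - (28/153) arctan(x/3) + C


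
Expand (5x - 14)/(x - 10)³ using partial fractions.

(5x - 14) = A(x - 10)² + B(x - 10) + C. At x = 10: C = 5·10 - 14 = 36. Coefficients: A = 0, B = 5
Result: 5/(x - 10)² + 36/(x - 10)³


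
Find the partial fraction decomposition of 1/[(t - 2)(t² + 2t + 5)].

Cover-up at t = 2: A = 1/(2² + 2·2 + 5) = 1/13. Then B = -A = -1/13, C = -A·(2 + 2) = -4/13
Result: (1/13)/(t - 2) - ((1/13)t + 4/13)/(t² + 2t + 5)


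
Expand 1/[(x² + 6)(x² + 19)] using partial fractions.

Coefficient matching gives α = γ = 0, β = 1/(19-6) = 1/13, δ = -β = -1/13
Result: (1/13)/(x² + 6) - (1/13)/(x² + 19)


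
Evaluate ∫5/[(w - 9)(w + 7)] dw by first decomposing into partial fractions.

Decompose: 5/[(w - 9)(w + 7)] = (5/16)/(w - 9) - (5/16)/(w + 7). Integrate each term: (5/16) ln|(w - 9)| - (5/16) ln|(w + 7)| + C


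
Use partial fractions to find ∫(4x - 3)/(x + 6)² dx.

Decompose: A = 4, B = 4·(-6) - 3 = -27, so (4x - 3)/(x + 6)² = 4/(x + 6) - 27/(x + 6)². Integrate: ∫ A/(x + 6) dx = 4 ln|(x + 6)|; ∫ B/(x + 6)² dx = 27/(x + 6). Sum: 4 ln|(x + 6)| + 27/(x + 6) + C


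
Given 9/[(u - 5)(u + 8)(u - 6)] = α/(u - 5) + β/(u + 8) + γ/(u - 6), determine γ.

Cover-up at u = 6: γ = 9/[(6 - 5)(6 + 8)] = 9/[(1)(14)] = 9/14


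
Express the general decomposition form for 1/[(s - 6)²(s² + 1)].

Repeated linear + quadratic: A/(s - 6) + B/(s - 6)² + (Cs + D)/(s² + 1)


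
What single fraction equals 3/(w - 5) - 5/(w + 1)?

Common denominator (w - 5)(w + 1). Numerator: 3(w + 1) - 5(w - 5) = (3w + 3) - (5w - 25) = -2w + 28
Result: (-2w + 28)/[(w - 5)(w + 1)]


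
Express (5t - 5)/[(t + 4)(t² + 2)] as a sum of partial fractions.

At t=-4: α = (5·(-4) - 5)/((-4)² + 2) = -25/18. β = -α = 25/18, γ = 5 - (-4)·α = -5/9
Result: (-25/18)/(t + 4) + ((25/18)t - 5/9)/(t² + 2)


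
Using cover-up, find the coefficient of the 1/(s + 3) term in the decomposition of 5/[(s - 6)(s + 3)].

Cover (s + 3), set s=-3: 5/((s - 6) at s=-3) = 5/(-9) = -5/9


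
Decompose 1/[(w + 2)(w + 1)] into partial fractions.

1/(w + 2)(w + 1) = P/(w + 2) + Q/(w + 1). P = 1/(-2 + 1) = -1, Q = 1/(-1 + 2) = 1
Result: -1/(w + 2) + 1/(w + 1)


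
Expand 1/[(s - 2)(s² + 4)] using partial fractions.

Cover-up at s = 2: α = 1/(2² + 4) = 1/8. Then β = -α = -1/8, γ = -α·(0 + 2) = -1/4
Result: (1/8)/(s - 2) - ((1/8)s + 1/4)/(s² + 4)


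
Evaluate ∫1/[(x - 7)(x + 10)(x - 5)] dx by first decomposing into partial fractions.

Cover-up: α = 1/34, β = 1/255, γ = -1/30. Decomposition: (1/34)/(x - 7) + (1/255)/(x + 10) - (1/30)/(x - 5). Integrate each term: (1/34) ln|(x - 7)| + (1/255) ln|(x + 10)| - (1/30) ln|(x - 5)| + C


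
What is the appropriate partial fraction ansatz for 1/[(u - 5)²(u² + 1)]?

Repeated linear + quadratic: α/(u - 5) + β/(u - 5)² + (γu + δ)/(u² + 1)


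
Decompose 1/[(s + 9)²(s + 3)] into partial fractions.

Cover-up at s=-3: R = 1/(-3 + 9)² = 1/36. Cover-up at s=-9: Q = 1/(-9 + 3) = -1/6. Comparing s² coeff: P = -R = -1/36
Result: (-1/36)/(s + 9) - (1/6)/(s + 9)² + (1/36)/(s + 3)


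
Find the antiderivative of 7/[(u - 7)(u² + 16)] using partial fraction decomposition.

Cover-up at u=7: P = 7/(7²+16) = 7/65. Coeff matching: Q = -7/65, R = -49/65. Decomposition: (7/65)/(u - 7) - ((7/65)u + 49/65)/(u² + 16). Integrate: linear → ln, quadratic → (1/2)ln + arctan: (7/65) ln|(u - 7)| - (7/130) ln(u² + 16) - (49/260) arctan(u/4) + C


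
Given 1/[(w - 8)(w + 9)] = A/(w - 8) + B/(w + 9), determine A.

Cover-up at w = 8: A = 1/(8 + 9) = 1/17


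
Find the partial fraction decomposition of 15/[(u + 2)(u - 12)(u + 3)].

Using cover-up method: α = -15/14, β = 1/14, γ = 1
Result: (-15/14)/(u + 2) + (1/14)/(u - 12) + 1/(u + 3)


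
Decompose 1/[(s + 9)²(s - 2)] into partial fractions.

Cover-up at s=2: C = 1/(2 + 9)² = 1/121. Cover-up at s=-9: B = 1/(-9 - 2) = -1/11. Comparing s² coeff: A = -C = -1/121
Result: (-1/121)/(s + 9) - (1/11)/(s + 9)² + (1/121)/(s - 2)


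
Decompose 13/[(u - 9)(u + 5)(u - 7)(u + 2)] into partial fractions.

Using Heaviside cover-up: (13/308)/(u - 9) - (13/504)/(u + 5) - (13/216)/(u - 7) + (13/297)/(u + 2)


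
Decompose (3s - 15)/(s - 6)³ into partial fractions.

(3s - 15) = α(s - 6)² + β(s - 6) + γ. At s = 6: γ = 3·6 - 15 = 3. Coefficients: α = 0, β = 3
Result: 3/(s - 6)² + 3/(s - 6)³


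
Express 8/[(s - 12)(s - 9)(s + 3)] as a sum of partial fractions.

Using cover-up method: α = 8/45, β = -2/9, γ = 2/45
Result: (8/45)/(s - 12) - (2/9)/(s - 9) + (2/45)/(s + 3)


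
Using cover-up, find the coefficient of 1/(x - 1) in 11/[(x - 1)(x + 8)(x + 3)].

Cover (x - 1), set x=1: 11/[(1 + 8)(1 + 3)] = 11/36


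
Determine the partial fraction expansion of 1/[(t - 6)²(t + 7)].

Cover-up at t=-7: R = 1/(-7 - 6)² = 1/169. Cover-up at t=6: Q = 1/(6 + 7) = 1/13. Comparing t² coeff: P = -R = -1/169
Result: (-1/169)/(t - 6) + (1/13)/(t - 6)² + (1/169)/(t + 7)


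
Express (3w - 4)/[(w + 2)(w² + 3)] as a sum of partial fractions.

At w=-2: P = (3·(-2) - 4)/((-2)² + 3) = -10/7. Q = -P = 10/7, R = 3 - (-2)·P = 1/7
Result: (-10/7)/(w + 2) + ((10/7)w + 1/7)/(w² + 3)


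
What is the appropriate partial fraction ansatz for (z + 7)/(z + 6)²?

Repeated linear factor: P/(z + 6) + Q/(z + 6)²


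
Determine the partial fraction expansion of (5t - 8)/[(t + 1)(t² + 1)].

At t=-1: A = (5·(-1) - 8)/((-1)² + 1) = -13/2. B = -A = 13/2, C = 5 - (-1)·A = -3/2
Result: (-13/2)/(t + 1) + ((13/2)t - 3/2)/(t² + 1)


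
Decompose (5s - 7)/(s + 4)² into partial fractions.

(5s - 7) = α(s + 4) + β. At s = -4: β = 5·(-4) - 7 = -27. Coeff of s: α = 5
Result: 5/(s + 4) - 27/(s + 4)²


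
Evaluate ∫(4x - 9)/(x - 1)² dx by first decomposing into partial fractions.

Decompose: A = 4, B = 4·1 - 9 = -5, so (4x - 9)/(x - 1)² = 4/(x - 1) - 5/(x - 1)². Integrate: ∫ A/(x - 1) dx = 4 ln|(x - 1)|; ∫ B/(x - 1)² dx = 5/(x - 1). Sum: 4 ln|(x - 1)| + 5/(x - 1) + C


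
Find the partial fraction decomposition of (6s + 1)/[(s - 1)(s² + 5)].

At s=1: A = (6·1 + 1)/(1² + 5) = 7/6. B = -A = -7/6, C = 6 - 1·A = 29/6
Result: (7/6)/(s - 1) - ((7/6)s - 29/6)/(s² + 5)


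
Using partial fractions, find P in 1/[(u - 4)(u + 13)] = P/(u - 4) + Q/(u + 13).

Cover-up at u = 4: P = 1/(4 + 13) = 1/17


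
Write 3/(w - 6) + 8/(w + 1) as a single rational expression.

Common denominator (w - 6)(w + 1). Numerator: 3(w + 1) + 8(w - 6) = (3w + 3) + (8w - 48) = 11w - 45
Result: (11w - 45)/[(w - 6)(w + 1)]


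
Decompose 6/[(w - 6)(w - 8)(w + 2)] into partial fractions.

Using cover-up method: α = -3/8, β = 3/10, γ = 3/40
Result: (-3/8)/(w - 6) + (3/10)/(w - 8) + (3/40)/(w + 2)


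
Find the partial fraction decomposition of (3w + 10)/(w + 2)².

(3w + 10) = A(w + 2) + B. At w = -2: B = 3·(-2) + 10 = 4. Coeff of w: A = 3
Result: 3/(w + 2) + 4/(w + 2)²


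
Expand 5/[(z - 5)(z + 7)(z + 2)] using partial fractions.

Using cover-up method: α = 5/84, β = 1/12, γ = -1/7
Result: (5/84)/(z - 5) + (1/12)/(z + 7) - (1/7)/(z + 2)


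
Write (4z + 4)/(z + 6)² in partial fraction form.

(4z + 4) = P(z + 6) + Q. At z = -6: Q = 4·(-6) + 4 = -20. Coeff of z: P = 4
Result: 4/(z + 6) - 20/(z + 6)²


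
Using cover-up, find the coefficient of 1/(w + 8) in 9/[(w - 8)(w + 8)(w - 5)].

Cover (w + 8), set w=-8: 9/[(-8 - 8)(-8 - 5)] = 9/208


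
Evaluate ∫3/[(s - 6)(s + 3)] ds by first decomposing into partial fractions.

Decompose: 3/[(s - 6)(s + 3)] = (1/3)/(s - 6) - (1/3)/(s + 3). Integrate each term: (1/3) ln|(s - 6)| - (1/3) ln|(s + 3)| + C


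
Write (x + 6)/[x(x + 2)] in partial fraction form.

At x=0: α = (1·0 + 6)/(0 + 2) = 3. At x=-2: β = (1·(-2) + 6)/(-2 - 0) = -2
Result: 3/x - 2/(x + 2)


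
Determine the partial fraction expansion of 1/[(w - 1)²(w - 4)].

Cover-up at w=4: C = 1/(4 - 1)² = 1/9. Cover-up at w=1: B = 1/(1 - 4) = -1/3. Comparing w² coeff: A = -C = -1/9
Result: (-1/9)/(w - 1) - (1/3)/(w - 1)² + (1/9)/(w - 4)


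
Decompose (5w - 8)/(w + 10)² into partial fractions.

(5w - 8) = α(w + 10) + β. At w = -10: β = 5·(-10) - 8 = -58. Coeff of w: α = 5
Result: 5/(w + 10) - 58/(w + 10)²


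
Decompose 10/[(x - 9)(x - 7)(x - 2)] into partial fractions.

Using cover-up method: α = 5/7, β = -1, γ = 2/7
Result: (5/7)/(x - 9) - 1/(x - 7) + (2/7)/(x - 2)


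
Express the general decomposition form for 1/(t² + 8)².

Repeated quadratic factor: (Pt + Q)/(t² + 8) + (Rt + S)/(t² + 8)²


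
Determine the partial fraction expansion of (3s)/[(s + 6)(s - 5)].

At s=-6: A = (3·(-6) + 0)/(-6 - 5) = 18/11. At s=5: B = (3·5 + 0)/(5 + 6) = 15/11
Result: (18/11)/(s + 6) + (15/11)/(s - 5)


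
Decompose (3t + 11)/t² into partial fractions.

(3t + 11) = Pt + Q. At t = 0: Q = 3·0 + 11 = 11. Coeff of t: P = 3
Result: 3/t + 11/t²


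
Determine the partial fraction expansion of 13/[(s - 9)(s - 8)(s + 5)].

Using cover-up method: α = 13/14, β = -1, γ = 1/14
Result: (13/14)/(s - 9) - 1/(s - 8) + (1/14)/(s + 5)


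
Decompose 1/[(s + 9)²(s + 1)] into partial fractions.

Cover-up at s=-1: R = 1/(-1 + 9)² = 1/64. Cover-up at s=-9: Q = 1/(-9 + 1) = -1/8. Comparing s² coeff: P = -R = -1/64
Result: (-1/64)/(s + 9) - (1/8)/(s + 9)² + (1/64)/(s + 1)


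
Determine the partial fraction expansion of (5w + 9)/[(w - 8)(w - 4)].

At w=8: α = (5·8 + 9)/(8 - 4) = 49/4. At w=4: β = (5·4 + 9)/(4 - 8) = -29/4
Result: (49/4)/(w - 8) - (29/4)/(w - 4)


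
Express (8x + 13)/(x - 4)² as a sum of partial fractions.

(8x + 13) = P(x - 4) + Q. At x = 4: Q = 8·4 + 13 = 45. Coeff of x: P = 8
Result: 8/(x - 4) + 45/(x - 4)²


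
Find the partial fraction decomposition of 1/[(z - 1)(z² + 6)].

Cover-up at z = 1: α = 1/(1² + 6) = 1/7. Then β = -α = -1/7, γ = -α·(0 + 1) = -1/7
Result: (1/7)/(z - 1) - ((1/7)z + 1/7)/(z² + 6)


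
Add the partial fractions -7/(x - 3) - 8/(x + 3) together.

Common denominator (x - 3)(x + 3). Numerator: -7(x + 3) - 8(x - 3) = (-7x - 21) - (8x - 24) = -15x + 3
Result: (-15x + 3)/[(x - 3)(x + 3)]


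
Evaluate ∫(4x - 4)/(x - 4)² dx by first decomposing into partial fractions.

Decompose: α = 4, β = 4·4 - 4 = 12, so (4x - 4)/(x - 4)² = 4/(x - 4) + 12/(x - 4)². Integrate: ∫ α/(x - 4) dx = 4 ln|(x - 4)|; ∫ β/(x - 4)² dx = -12/(x - 4). Sum: 4 ln|(x - 4)| - 12/(x - 4) + C


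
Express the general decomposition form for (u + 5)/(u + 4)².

Repeated linear factor: P/(u + 4) + Q/(u + 4)²


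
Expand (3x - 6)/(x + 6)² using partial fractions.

(3x - 6) = P(x + 6) + Q. At x = -6: Q = 3·(-6) - 6 = -24. Coeff of x: P = 3
Result: 3/(x + 6) - 24/(x + 6)²


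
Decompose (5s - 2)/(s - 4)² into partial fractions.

(5s - 2) = P(s - 4) + Q. At s = 4: Q = 5·4 - 2 = 18. Coeff of s: P = 5
Result: 5/(s - 4) + 18/(s - 4)²


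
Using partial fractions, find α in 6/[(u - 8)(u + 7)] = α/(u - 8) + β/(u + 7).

Cover-up at u = 8: α = 6/(8 + 7) = 6/15 = 2/5


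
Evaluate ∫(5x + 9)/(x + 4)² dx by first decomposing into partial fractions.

Decompose: P = 5, Q = 5·(-4) + 9 = -11, so (5x + 9)/(x + 4)² = 5/(x + 4) - 11/(x + 4)². Integrate: ∫ P/(x + 4) dx = 5 ln|(x + 4)|; ∫ Q/(x + 4)² dx = 11/(x + 4). Sum: 5 ln|(x + 4)| + 11/(x + 4) + C


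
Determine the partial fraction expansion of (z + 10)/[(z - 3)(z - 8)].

At z=3: A = (1·3 + 10)/(3 - 8) = -13/5. At z=8: B = (1·8 + 10)/(8 - 3) = 18/5
Result: (-13/5)/(z - 3) + (18/5)/(z - 8)


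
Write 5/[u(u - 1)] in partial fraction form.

5/u(u - 1) = P/u + Q/(u - 1). P = 5/(0 - 1) = -5, Q = 5/(1 - 0) = 5
Result: -5/u + 5/(u - 1)


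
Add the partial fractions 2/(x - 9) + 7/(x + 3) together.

Common denominator (x - 9)(x + 3). Numerator: 2(x + 3) + 7(x - 9) = (2x + 6) + (7x - 63) = 9x - 57
Result: (9x - 57)/[(x - 9)(x + 3)]


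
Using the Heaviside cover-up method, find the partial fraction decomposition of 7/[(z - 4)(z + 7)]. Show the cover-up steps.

Cover (z - 4): set z=4, get P = 7/(4 + 7) = 7/11. Cover (z + 7): set z=-7, get Q = 7/(-7 - 4) = -7/11.
Result: (7/11)/(z - 4) - (7/11)/(z + 7)


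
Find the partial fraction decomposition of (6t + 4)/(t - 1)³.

(6t + 4) = A(t - 1)² + B(t - 1) + C. At t = 1: C = 6·1 + 4 = 10. Coefficients: A = 0, B = 6
Result: 6/(t - 1)² + 10/(t - 1)³


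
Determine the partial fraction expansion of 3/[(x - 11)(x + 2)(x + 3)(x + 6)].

Using Heaviside cover-up: (3/3094)/(x - 11) - (3/52)/(x + 2) + (1/14)/(x + 3) - (1/68)/(x + 6)


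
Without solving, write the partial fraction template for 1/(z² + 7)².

Repeated quadratic factor: (αz + β)/(z² + 7) + (γz + δ)/(z² + 7)²


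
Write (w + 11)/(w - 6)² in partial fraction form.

(w + 11) = A(w - 6) + B. At w = 6: B = 1·6 + 11 = 17. Coeff of w: A = 1
Result: 1/(w - 6) + 17/(w - 6)²


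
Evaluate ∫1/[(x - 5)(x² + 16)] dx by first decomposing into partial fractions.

Cover-up at x=5: α = 1/(5²+16) = 1/41. Coeff matching: β = -1/41, γ = -5/41. Decomposition: (1/41)/(x - 5) - ((1/41)x + 5/41)/(x² + 16). Integrate: linear → ln, quadratic → (1/2)ln + arctan: (1/41) ln|(x - 5)| - (1/82) ln(x² + 16) - (5/164) arctan(x/4) + C


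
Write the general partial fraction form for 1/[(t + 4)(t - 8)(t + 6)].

Three distinct linear factors: P/(t + 4) + Q/(t - 8) + R/(t + 6)


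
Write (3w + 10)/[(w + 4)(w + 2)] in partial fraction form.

At w=-4: P = (3·(-4) + 10)/(-4 + 2) = 1. At w=-2: Q = (3·(-2) + 10)/(-2 + 4) = 2
Result: 1/(w + 4) + 2/(w + 2)


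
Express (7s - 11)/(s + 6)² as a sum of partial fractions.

(7s - 11) = A(s + 6) + B. At s = -6: B = 7·(-6) - 11 = -53. Coeff of s: A = 7
Result: 7/(s + 6) - 53/(s + 6)²


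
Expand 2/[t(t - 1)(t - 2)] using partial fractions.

Using cover-up method: P = 1, Q = -2, R = 1
Result: 1/t - 2/(t - 1) + 1/(t - 2)


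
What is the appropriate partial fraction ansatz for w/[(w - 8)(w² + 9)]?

Linear + irreducible quadratic: α/(w - 8) + (βw + γ)/(w² + 9)


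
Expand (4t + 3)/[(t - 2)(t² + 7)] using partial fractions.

At t=2: P = (4·2 + 3)/(2² + 7) = 1. Q = -P = -1, R = 4 - 2·P = 2
Result: 1/(t - 2) - (t - 2)/(t² + 7)


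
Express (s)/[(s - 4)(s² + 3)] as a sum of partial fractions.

At s=4: A = (1·4 + 0)/(4² + 3) = 4/19. B = -A = -4/19, C = 1 - 4·A = 3/19
Result: (4/19)/(s - 4) - ((4/19)s - 3/19)/(s² + 3)


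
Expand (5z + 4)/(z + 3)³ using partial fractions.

(5z + 4) = A(z + 3)² + B(z + 3) + C. At z = -3: C = 5·(-3) + 4 = -11. Coefficients: A = 0, B = 5
Result: 5/(z + 3)² - 11/(z + 3)³


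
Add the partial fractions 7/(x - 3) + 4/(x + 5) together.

Common denominator (x - 3)(x + 5). Numerator: 7(x + 5) + 4(x - 3) = (7x + 35) + (4x - 12) = 11x + 23
Result: (11x + 23)/[(x - 3)(x + 5)]


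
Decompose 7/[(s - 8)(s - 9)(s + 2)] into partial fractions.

Using cover-up method: A = -7/10, B = 7/11, C = 7/110
Result: (-7/10)/(s - 8) + (7/11)/(s - 9) + (7/110)/(s + 2)


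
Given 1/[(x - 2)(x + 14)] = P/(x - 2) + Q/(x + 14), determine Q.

Cover-up at x = -14: Q = 1/(-14 - 2) = -1/16


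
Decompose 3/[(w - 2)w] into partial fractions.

3/(w - 2)w = P/(w - 2) + Q/w. P = 3/(2 - 0) = 3/2, Q = 3/(0 - 2) = -3/2
Result: (3/2)/(w - 2) - (3/2)/w


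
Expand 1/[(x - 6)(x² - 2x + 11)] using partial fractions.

Cover-up at x = 6: α = 1/(6² - 2·6 + 11) = 1/35. Then β = -α = -1/35, γ = -α·(-2 + 6) = -4/35
Result: (1/35)/(x - 6) - ((1/35)x + 4/35)/(x² - 2x + 11)


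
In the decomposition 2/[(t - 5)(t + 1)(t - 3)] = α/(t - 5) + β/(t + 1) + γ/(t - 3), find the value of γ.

Cover-up at t = 3: γ = 2/[(3 - 5)(3 + 1)] = 2/[(-2)(4)] = -2/8 = -1/4


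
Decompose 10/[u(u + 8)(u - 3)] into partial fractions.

Using cover-up method: α = -5/12, β = 5/44, γ = 10/33
Result: (-5/12)/u + (5/44)/(u + 8) + (10/33)/(u - 3)


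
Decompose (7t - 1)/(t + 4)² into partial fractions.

(7t - 1) = A(t + 4) + B. At t = -4: B = 7·(-4) - 1 = -29. Coeff of t: A = 7
Result: 7/(t + 4) - 29/(t + 4)²


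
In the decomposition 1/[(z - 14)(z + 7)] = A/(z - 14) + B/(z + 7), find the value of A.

Cover-up at z = 14: A = 1/(14 + 7) = 1/21


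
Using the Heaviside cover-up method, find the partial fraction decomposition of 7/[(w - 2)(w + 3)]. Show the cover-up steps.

Cover (w - 2): set w=2, get P = 7/(2 + 3) = 7/5. Cover (w + 3): set w=-3, get Q = 7/(-3 - 2) = -7/5.
Result: (7/5)/(w - 2) - (7/5)/(w + 3)


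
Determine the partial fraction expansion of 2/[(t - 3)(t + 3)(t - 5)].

Using cover-up method: A = -1/6, B = 1/24, C = 1/8
Result: (-1/6)/(t - 3) + (1/24)/(t + 3) + (1/8)/(t - 5)


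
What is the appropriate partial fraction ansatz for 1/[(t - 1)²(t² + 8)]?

Repeated linear + quadratic: A/(t - 1) + B/(t - 1)² + (Ct + D)/(t² + 8)


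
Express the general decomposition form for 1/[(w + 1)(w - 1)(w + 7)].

Three distinct linear factors: α/(w + 1) + β/(w - 1) + γ/(w + 7)


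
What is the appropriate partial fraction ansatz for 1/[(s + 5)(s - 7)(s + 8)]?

Three distinct linear factors: P/(s + 5) + Q/(s - 7) + R/(s + 8)


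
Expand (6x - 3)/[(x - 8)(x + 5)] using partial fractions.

At x=8: α = (6·8 - 3)/(8 + 5) = 45/13. At x=-5: β = (6·(-5) - 3)/(-5 - 8) = 33/13
Result: (45/13)/(x - 8) + (33/13)/(x + 5)


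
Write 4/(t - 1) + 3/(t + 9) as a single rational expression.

Common denominator (t - 1)(t + 9). Numerator: 4(t + 9) + 3(t - 1) = (4t + 36) + (3t - 3) = 7t + 33
Result: (7t + 33)/[(t - 1)(t + 9)]


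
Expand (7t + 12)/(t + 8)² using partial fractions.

(7t + 12) = P(t + 8) + Q. At t = -8: Q = 7·(-8) + 12 = -44. Coeff of t: P = 7
Result: 7/(t + 8) - 44/(t + 8)²


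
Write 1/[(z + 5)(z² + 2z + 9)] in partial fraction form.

Cover-up at z = -5: P = 1/((-5)² + 2·(-5) + 9) = 1/24. Then Q = -P = -1/24, R = -P·(2 - 5) = 1/8
Result: (1/24)/(z + 5) - ((1/24)z - 1/8)/(z² + 2z + 9)


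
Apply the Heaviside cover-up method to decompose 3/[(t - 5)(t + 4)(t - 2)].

Cover (t - 5), t=5: α = 3/[(5 + 4)(5 - 2)] = 1/9. Cover (t + 4), t=-4: β = 3/[(-4 - 5)(-4 - 2)] = 1/18. Cover (t - 2), t=2: γ = 3/[(2 - 5)(2 + 4)] = -1/6.
Result: (1/9)/(t - 5) + (1/18)/(t + 4) - (1/6)/(t - 2)


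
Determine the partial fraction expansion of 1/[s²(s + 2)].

Cover-up at s=-2: C = 1/(-2 - 0)² = 1/4. Cover-up at s=0: B = 1/(0 + 2) = 1/2. Comparing s² coeff: A = -C = -1/4
Result: (-1/4)/s + (1/2)/s² + (1/4)/(s + 2)


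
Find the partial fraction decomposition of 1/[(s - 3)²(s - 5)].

Cover-up at s=5: R = 1/(5 - 3)² = 1/4. Cover-up at s=3: Q = 1/(3 - 5) = -1/2. Comparing s² coeff: P = -R = -1/4
Result: (-1/4)/(s - 3) - (1/2)/(s - 3)² + (1/4)/(s - 5)


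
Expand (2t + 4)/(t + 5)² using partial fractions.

(2t + 4) = α(t + 5) + β. At t = -5: β = 2·(-5) + 4 = -6. Coeff of t: α = 2
Result: 2/(t + 5) - 6/(t + 5)²


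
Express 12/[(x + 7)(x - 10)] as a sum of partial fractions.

12/(x + 7)(x - 10) = P/(x + 7) + Q/(x - 10). P = 12/(-7 - 10) = -12/17, Q = 12/(10 + 7) = 12/17
Result: (-12/17)/(x + 7) + (12/17)/(x - 10)


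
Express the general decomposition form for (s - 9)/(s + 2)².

Repeated linear factor: α/(s + 2) + β/(s + 2)²


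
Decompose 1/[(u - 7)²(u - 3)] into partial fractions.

Cover-up at u=3: γ = 1/(3 - 7)² = 1/16. Cover-up at u=7: β = 1/(7 - 3) = 1/4. Comparing u² coeff: α = -γ = -1/16
Result: (-1/16)/(u - 7) + (1/4)/(u - 7)² + (1/16)/(u - 3)


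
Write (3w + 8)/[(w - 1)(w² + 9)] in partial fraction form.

At w=1: α = (3·1 + 8)/(1² + 9) = 11/10. β = -α = -11/10, γ = 3 - 1·α = 19/10
Result: (11/10)/(w - 1) - ((11/10)w - 19/10)/(w² + 9)


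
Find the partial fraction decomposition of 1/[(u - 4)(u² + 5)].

Cover-up at u = 4: P = 1/(4² + 5) = 1/21. Then Q = -P = -1/21, R = -P·(0 + 4) = -4/21
Result: (1/21)/(u - 4) - ((1/21)u + 4/21)/(u² + 5)


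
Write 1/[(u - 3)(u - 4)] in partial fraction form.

1/(u - 3)(u - 4) = P/(u - 3) + Q/(u - 4). P = 1/(3 - 4) = -1, Q = 1/(4 - 3) = 1
Result: -1/(u - 3) + 1/(u - 4)


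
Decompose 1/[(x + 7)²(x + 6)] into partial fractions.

Cover-up at x=-6: R = 1/(-6 + 7)² = 1. Cover-up at x=-7: Q = 1/(-7 + 6) = -1. Comparing x² coeff: P = -R = -1
Result: -1/(x + 7) - 1/(x + 7)² + 1/(x + 6)


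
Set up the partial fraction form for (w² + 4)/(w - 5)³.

Repeated linear factor (power 3): α/(w - 5) + β/(w - 5)² + γ/(w - 5)³


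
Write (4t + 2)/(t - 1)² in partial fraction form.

(4t + 2) = P(t - 1) + Q. At t = 1: Q = 4·1 + 2 = 6. Coeff of t: P = 4
Result: 4/(t - 1) + 6/(t - 1)²


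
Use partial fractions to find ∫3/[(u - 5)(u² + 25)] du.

Cover-up at u=5: A = 3/(5²+25) = 3/50. Coeff matching: B = -3/50, C = -3/10. Decomposition: (3/50)/(u - 5) - ((3/50)u + 3/10)/(u² + 25). Integrate: linear → ln, quadratic → (1/2)ln + arctan: (3/50) ln|(u - 5)| - (3/100) ln(u² + 25) - (3/50) arctan(u/5) + C


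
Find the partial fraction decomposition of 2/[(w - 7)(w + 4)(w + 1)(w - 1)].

Using Heaviside cover-up: (1/264)/(w - 7) - (2/165)/(w + 4) + (1/24)/(w + 1) - (1/30)/(w - 1)


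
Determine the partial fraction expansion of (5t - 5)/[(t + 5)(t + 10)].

At t=-5: P = (5·(-5) - 5)/(-5 + 10) = -6. At t=-10: Q = (5·(-10) - 5)/(-10 + 5) = 11
Result: -6/(t + 5) + 11/(t + 10)


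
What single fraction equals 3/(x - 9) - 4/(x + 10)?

Common denominator (x - 9)(x + 10). Numerator: 3(x + 10) - 4(x - 9) = (3x + 30) - (4x - 36) = -x + 66
Result: (-x + 66)/[(x - 9)(x + 10)]


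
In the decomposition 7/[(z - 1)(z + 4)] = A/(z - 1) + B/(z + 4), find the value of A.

Cover-up at z = 1: A = 7/(1 + 4) = 7/5


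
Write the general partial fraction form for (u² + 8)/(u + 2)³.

Repeated linear factor (power 3): α/(u + 2) + β/(u + 2)² + γ/(u + 2)³


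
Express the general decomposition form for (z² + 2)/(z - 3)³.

Repeated linear factor (power 3): α/(z - 3) + β/(z - 3)² + γ/(z - 3)³


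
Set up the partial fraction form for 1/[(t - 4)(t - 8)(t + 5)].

Three distinct linear factors: P/(t - 4) + Q/(t - 8) + R/(t + 5)


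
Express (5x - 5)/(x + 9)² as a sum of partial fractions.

(5x - 5) = α(x + 9) + β. At x = -9: β = 5·(-9) - 5 = -50. Coeff of x: α = 5
Result: 5/(x + 9) - 50/(x + 9)²


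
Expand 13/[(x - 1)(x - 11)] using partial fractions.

13/(x - 1)(x - 11) = P/(x - 1) + Q/(x - 11). P = 13/(1 - 11) = -13/10, Q = 13/(11 - 1) = 13/10
Result: (-13/10)/(x - 1) + (13/10)/(x - 11)


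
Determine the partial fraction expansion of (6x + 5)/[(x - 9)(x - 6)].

At x=9: A = (6·9 + 5)/(9 - 6) = 59/3. At x=6: B = (6·6 + 5)/(6 - 9) = -41/3
Result: (59/3)/(x - 9) - (41/3)/(x - 6)


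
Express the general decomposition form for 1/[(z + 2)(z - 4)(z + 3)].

Three distinct linear factors: α/(z + 2) + β/(z - 4) + γ/(z + 3)


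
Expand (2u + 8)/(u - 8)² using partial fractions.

(2u + 8) = α(u - 8) + β. At u = 8: β = 2·8 + 8 = 24. Coeff of u: α = 2
Result: 2/(u - 8) + 24/(u - 8)²


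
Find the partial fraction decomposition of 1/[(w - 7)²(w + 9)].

Cover-up at w=-9: R = 1/(-9 - 7)² = 1/256. Cover-up at w=7: Q = 1/(7 + 9) = 1/16. Comparing w² coeff: P = -R = -1/256
Result: (-1/256)/(w - 7) + (1/16)/(w - 7)² + (1/256)/(w + 9)


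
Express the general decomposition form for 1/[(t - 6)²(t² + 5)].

Repeated linear + quadratic: A/(t - 6) + B/(t - 6)² + (Ct + D)/(t² + 5)


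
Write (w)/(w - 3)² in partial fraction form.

(w) = P(w - 3) + Q. At w = 3: Q = 1·3 + 0 = 3. Coeff of w: P = 1
Result: 1/(w - 3) + 3/(w - 3)²


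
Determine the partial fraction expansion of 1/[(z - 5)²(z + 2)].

Cover-up at z=-2: γ = 1/(-2 - 5)² = 1/49. Cover-up at z=5: β = 1/(5 + 2) = 1/7. Comparing z² coeff: α = -γ = -1/49
Result: (-1/49)/(z - 5) + (1/7)/(z - 5)² + (1/49)/(z + 2)
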